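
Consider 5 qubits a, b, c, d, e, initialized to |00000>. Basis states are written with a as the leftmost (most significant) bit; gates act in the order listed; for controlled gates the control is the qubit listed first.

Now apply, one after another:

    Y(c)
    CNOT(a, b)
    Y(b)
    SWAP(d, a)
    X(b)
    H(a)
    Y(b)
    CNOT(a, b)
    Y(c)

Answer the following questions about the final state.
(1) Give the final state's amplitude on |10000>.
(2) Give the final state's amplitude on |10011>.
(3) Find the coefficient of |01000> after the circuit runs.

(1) |10000> carries amplitude -sqrt(2)/2 in the final state.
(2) The final state's coefficient on |10011> equals 0.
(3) The final state's coefficient on |01000> equals -sqrt(2)/2.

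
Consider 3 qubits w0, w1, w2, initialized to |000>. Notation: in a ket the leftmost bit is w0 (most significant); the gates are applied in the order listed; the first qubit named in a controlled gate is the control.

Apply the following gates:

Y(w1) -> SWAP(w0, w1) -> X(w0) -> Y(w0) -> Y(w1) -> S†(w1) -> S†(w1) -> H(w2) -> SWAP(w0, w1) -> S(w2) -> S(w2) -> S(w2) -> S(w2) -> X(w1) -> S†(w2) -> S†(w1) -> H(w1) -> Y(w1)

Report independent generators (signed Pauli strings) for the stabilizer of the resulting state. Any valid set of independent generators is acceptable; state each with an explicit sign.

The stabilizer group can be generated by -IXI, -IIY, -ZII, among other valid generating sets. Key observation: steps 10-13 multiply out to the identity, so the circuit reduces to the remaining gates.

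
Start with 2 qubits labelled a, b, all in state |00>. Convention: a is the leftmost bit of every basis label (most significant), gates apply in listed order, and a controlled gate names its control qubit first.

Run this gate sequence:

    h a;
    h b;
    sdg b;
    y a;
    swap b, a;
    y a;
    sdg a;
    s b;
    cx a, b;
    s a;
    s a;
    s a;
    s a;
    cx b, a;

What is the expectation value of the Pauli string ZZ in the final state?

In the final state, ZZ has expectation 0.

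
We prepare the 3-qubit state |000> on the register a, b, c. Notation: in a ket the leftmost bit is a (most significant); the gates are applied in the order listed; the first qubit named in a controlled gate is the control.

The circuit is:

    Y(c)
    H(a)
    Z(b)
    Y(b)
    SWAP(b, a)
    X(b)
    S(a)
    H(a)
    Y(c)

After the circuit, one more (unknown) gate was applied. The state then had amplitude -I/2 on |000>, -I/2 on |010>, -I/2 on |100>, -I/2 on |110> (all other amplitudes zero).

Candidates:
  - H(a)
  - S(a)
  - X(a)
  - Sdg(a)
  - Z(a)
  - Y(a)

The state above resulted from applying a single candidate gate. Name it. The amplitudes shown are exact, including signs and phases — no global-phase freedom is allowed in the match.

The unique candidate consistent with the amplitudes is Y(a).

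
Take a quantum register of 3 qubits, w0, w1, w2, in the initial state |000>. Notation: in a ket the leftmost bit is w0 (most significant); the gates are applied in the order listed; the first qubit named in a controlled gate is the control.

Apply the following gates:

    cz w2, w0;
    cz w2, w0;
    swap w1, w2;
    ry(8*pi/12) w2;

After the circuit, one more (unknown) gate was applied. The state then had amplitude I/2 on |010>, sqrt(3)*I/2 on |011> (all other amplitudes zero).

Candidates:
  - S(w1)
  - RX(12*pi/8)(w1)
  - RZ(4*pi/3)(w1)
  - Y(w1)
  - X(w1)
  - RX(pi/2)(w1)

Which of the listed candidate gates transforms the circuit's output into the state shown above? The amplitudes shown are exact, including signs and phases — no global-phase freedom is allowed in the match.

It was Y(w1) that produced the state shown. Key observation: the block from step 1 through step 2 cancels to the identity and can be dropped.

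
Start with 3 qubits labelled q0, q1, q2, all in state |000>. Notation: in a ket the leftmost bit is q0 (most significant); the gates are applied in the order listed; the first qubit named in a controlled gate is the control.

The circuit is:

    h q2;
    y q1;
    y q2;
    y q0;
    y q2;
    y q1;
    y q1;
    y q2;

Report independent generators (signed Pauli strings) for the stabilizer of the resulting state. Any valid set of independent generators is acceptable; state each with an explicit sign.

The stabilizer group can be generated by -IIX, -ZII, -IZI, among other valid generating sets.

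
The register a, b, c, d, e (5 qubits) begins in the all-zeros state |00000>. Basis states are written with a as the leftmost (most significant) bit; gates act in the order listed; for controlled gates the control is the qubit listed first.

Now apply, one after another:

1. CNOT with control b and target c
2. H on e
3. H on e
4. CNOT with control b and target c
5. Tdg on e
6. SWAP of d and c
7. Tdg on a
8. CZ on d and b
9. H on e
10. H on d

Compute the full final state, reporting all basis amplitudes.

After the circuit, the state carries amplitude 1/2 on |00000>, 1/2 on |00001>, 1/2 on |00010>, 1/2 on |00011>, and 0 on every other basis state. Key observation: steps 1-4 multiply out to the identity, so the circuit reduces to the remaining gates.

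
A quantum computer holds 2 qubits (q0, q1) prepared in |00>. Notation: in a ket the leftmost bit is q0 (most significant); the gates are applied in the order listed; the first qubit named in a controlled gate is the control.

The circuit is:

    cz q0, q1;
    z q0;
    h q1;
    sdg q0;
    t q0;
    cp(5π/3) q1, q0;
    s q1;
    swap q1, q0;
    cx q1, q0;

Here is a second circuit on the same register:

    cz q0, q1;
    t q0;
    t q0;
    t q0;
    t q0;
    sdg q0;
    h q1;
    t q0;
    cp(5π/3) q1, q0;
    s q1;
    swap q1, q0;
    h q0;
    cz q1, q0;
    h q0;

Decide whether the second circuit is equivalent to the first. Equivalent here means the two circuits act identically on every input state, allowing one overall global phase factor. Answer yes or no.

Yes, they are equivalent — the unitaries differ by at most a global phase.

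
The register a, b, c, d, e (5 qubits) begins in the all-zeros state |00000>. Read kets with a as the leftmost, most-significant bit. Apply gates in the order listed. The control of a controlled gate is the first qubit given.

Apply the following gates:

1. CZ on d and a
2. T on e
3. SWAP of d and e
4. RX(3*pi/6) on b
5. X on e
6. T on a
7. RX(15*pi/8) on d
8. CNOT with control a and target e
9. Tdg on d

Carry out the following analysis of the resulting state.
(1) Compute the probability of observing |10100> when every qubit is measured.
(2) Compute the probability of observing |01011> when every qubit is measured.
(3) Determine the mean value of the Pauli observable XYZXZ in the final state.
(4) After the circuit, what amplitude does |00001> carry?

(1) The probability of measuring |10100> is 0.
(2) A full measurement returns |01011> with probability sin(pi/16)**2/2.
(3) The expectation value of XYZXZ is 0.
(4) The amplitude on |00001> is -sqrt(2)*cos(pi/16)/2.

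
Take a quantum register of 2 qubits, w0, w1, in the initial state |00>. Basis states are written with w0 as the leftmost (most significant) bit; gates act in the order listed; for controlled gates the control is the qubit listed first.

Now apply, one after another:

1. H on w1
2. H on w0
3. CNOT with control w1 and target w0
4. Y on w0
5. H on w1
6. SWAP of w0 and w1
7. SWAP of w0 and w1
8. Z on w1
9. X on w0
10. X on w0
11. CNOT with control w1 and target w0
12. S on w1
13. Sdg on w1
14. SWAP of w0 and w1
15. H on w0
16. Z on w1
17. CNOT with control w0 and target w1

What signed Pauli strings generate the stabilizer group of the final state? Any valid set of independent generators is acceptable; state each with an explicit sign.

The stabilizer group can be generated by +XI, +IX, among other valid generating sets.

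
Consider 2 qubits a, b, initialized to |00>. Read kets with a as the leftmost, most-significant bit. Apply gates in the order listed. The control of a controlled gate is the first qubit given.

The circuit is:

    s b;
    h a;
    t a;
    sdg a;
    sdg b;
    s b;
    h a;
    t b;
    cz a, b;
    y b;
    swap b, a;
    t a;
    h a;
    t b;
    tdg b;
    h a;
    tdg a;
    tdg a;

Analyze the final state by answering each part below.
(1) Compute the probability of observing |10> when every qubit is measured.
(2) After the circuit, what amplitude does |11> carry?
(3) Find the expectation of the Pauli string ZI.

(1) The probability of measuring |10> is sqrt(2)/4 + 1/2. Key observation: gates 12-17 undo each other exactly, leaving only the rest of the circuit to track.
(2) The amplitude on |11> is -1/2 + exp(I*pi/4)/2.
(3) The expectation value of ZI is -1.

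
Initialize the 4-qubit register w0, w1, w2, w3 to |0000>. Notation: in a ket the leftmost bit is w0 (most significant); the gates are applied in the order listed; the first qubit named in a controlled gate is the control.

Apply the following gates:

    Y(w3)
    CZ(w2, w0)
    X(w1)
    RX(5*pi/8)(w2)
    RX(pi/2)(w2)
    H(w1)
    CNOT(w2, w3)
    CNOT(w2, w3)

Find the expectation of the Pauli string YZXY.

The observable YZXY averages to 0. Key observation: steps 7-8 multiply out to the identity, so the circuit reduces to the remaining gates.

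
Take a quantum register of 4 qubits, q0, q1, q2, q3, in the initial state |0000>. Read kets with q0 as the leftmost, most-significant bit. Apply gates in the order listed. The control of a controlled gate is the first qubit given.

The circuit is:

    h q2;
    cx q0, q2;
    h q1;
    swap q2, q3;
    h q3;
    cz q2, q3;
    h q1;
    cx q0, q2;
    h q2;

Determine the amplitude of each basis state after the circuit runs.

The resulting statevector has amplitude sqrt(2)/2 on |0000>, sqrt(2)/2 on |0010>, and 0 on every other basis state.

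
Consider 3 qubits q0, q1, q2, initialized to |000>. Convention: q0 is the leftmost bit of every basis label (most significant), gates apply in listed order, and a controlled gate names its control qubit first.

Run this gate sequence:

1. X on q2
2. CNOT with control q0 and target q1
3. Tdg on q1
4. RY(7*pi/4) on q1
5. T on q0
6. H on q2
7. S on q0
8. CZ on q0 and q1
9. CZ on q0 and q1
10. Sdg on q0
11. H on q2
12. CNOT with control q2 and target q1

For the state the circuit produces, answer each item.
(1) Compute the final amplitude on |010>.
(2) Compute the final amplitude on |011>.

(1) The amplitude on |010> is 0. Key observation: the block from step 6 through step 11 cancels to the identity and can be dropped.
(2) The final state's coefficient on |011> equals -sqrt(sqrt(2) + 2)/2.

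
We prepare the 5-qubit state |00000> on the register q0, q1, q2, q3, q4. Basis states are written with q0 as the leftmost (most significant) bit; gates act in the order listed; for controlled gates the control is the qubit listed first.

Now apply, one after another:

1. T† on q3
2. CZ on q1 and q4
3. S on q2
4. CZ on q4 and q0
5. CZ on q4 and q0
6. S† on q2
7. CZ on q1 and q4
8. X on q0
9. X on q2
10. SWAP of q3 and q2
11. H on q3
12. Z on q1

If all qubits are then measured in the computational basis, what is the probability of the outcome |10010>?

Outcome |10010> occurs with probability 1/2. Key observation: steps 2-7 multiply out to the identity, so the circuit reduces to the remaining gates.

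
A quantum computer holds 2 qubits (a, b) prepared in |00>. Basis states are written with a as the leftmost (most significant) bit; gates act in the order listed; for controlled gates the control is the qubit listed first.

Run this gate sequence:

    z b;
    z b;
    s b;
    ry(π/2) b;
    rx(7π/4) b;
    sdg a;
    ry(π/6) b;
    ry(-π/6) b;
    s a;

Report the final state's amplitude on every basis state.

The final amplitudes are -sqrt(2)*sqrt(sqrt(2) + 2)/4 - sqrt(2)*I*sqrt(2 - sqrt(2))/4 on |00>, -sqrt(2)*sqrt(sqrt(2) + 2)/4 - sqrt(2)*I*sqrt(2 - sqrt(2))/4 on |01>, 0 on |10>, 0 on |11>. Key observation: the block from step 6 through step 9 cancels to the identity and can be dropped.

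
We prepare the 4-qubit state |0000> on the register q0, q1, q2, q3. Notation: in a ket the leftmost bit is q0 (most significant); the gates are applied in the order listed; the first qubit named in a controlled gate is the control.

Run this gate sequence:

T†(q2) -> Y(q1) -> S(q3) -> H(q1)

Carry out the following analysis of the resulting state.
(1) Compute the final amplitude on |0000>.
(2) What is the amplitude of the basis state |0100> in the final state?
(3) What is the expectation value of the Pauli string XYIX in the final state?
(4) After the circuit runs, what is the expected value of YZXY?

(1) The final state's coefficient on |0000> equals sqrt(2)*I/2.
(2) The amplitude on |0100> is -sqrt(2)*I/2.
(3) The expectation value of XYIX is 0.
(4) The observable YZXY averages to 0.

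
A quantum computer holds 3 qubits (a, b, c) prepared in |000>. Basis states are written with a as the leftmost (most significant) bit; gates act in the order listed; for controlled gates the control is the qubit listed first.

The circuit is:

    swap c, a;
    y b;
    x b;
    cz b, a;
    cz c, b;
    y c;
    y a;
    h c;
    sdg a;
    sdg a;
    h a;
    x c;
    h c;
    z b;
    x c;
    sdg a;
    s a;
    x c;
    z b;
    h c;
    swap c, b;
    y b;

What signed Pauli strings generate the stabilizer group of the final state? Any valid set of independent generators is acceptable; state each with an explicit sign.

The final state is stabilized by the group generated by -XII, +IXI, +IIZ; other independent generating sets are equally valid. Key observation: the block from step 13 through step 20 cancels to the identity and can be dropped.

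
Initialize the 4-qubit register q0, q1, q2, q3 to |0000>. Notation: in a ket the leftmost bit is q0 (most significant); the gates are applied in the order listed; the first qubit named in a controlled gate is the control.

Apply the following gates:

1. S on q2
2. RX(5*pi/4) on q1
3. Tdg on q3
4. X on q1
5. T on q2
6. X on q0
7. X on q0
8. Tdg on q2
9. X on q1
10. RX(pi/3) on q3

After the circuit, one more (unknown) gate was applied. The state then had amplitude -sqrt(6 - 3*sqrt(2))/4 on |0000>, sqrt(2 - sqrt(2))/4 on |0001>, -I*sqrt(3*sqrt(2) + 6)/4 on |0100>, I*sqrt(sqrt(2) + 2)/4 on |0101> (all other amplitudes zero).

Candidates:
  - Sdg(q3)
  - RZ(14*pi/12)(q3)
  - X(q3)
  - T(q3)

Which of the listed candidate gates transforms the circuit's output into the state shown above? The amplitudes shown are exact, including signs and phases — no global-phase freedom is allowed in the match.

The applied gate was Sdg(q3). Key observation: gates 4-9 undo each other exactly, leaving only the rest of the circuit to track.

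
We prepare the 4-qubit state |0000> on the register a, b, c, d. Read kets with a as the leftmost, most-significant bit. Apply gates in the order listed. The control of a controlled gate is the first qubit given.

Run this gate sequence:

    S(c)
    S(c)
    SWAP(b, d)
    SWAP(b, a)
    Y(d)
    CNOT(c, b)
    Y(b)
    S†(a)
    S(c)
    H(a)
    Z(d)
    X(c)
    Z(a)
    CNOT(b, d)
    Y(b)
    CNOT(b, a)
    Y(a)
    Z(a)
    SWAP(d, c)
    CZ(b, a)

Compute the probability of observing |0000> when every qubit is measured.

The probability of measuring |0000> is 0.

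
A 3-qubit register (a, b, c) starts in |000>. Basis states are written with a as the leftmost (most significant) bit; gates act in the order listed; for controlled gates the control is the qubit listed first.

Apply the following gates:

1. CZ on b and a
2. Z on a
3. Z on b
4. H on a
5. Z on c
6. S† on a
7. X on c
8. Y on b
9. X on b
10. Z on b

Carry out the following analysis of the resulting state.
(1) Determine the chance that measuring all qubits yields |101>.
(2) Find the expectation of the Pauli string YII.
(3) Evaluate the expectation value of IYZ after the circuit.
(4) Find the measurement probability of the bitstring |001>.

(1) Outcome |101> occurs with probability 1/2.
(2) The observable YII averages to -1.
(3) In the final state, IYZ has expectation 0.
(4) A full measurement returns |001> with probability 1/2.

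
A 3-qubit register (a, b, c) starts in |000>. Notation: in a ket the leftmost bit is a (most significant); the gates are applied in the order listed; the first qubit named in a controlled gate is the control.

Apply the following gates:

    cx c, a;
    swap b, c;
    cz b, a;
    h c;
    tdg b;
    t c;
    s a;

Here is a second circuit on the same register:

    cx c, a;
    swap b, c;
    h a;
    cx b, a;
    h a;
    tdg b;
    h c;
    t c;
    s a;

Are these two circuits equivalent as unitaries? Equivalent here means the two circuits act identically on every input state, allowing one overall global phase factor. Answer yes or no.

Yes: on every input state the two circuits agree up to one overall phase factor.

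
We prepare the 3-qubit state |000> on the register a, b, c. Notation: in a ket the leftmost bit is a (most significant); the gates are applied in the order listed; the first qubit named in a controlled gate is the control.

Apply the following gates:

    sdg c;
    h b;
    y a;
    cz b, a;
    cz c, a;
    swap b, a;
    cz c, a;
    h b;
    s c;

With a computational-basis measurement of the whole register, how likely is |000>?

The probability of measuring |000> is 1/4.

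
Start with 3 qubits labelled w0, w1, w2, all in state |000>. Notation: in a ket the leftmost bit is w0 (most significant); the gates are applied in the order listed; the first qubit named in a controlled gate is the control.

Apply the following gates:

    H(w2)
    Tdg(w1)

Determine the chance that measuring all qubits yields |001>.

Outcome |001> occurs with probability 1/2.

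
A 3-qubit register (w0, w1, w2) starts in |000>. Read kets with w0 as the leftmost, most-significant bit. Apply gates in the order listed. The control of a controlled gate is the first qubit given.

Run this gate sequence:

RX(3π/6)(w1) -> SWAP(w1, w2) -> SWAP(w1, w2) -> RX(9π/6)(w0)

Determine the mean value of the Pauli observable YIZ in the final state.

In the final state, YIZ has expectation 1. Key observation: the block from step 2 through step 3 cancels to the identity and can be dropped.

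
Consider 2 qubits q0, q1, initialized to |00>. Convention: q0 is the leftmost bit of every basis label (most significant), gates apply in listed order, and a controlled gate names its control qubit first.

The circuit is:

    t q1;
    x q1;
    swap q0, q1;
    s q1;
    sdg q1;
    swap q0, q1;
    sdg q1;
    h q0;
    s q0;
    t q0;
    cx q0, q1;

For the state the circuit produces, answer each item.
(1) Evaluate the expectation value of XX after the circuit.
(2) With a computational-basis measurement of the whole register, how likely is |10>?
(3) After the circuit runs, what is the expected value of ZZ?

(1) In the final state, XX has expectation -sqrt(2)/2.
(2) Outcome |10> occurs with probability 1/2.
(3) The expectation value of ZZ is -1.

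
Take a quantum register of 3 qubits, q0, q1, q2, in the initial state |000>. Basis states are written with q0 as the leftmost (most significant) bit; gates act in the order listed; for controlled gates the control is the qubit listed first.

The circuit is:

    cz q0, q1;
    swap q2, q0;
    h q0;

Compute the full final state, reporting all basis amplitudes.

The final amplitudes are sqrt(2)/2 on |000>, sqrt(2)/2 on |100>, and 0 on every other basis state.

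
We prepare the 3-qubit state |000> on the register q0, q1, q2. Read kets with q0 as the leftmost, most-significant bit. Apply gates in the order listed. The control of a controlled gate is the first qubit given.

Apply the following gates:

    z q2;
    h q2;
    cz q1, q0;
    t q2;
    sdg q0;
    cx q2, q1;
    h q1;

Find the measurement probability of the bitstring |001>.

The probability of measuring |001> is 1/4.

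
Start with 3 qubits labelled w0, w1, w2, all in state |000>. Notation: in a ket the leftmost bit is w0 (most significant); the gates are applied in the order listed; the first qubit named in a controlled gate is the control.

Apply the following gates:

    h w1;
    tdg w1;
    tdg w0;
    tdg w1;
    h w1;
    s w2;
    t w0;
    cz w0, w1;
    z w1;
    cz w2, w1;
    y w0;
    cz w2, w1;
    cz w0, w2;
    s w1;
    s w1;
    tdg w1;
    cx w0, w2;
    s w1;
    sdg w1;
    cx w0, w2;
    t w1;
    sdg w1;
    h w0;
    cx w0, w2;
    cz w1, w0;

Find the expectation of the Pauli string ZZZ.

The expectation value of ZZZ is 0. Key observation: gates 15-22 undo each other exactly, leaving only the rest of the circuit to track.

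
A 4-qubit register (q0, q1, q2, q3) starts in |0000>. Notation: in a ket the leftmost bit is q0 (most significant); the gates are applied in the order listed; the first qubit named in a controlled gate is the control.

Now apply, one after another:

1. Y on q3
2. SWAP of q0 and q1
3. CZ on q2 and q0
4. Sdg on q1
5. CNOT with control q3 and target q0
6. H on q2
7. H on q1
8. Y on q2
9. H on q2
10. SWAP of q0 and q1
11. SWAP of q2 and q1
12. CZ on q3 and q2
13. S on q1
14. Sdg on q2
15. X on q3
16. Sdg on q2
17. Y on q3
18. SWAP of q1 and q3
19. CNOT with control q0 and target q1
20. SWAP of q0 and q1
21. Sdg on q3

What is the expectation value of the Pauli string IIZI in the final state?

The observable IIZI averages to -1.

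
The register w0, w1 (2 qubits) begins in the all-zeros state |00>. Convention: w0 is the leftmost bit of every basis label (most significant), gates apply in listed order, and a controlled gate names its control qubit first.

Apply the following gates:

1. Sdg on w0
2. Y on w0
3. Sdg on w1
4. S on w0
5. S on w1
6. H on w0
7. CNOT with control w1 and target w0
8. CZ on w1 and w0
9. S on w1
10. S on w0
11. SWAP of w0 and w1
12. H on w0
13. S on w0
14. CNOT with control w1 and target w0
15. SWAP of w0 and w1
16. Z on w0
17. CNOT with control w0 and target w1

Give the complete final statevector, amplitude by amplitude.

The resulting statevector has amplitude -1/2 on |00>, -I/2 on |01>, -I/2 on |10>, 1/2 on |11>.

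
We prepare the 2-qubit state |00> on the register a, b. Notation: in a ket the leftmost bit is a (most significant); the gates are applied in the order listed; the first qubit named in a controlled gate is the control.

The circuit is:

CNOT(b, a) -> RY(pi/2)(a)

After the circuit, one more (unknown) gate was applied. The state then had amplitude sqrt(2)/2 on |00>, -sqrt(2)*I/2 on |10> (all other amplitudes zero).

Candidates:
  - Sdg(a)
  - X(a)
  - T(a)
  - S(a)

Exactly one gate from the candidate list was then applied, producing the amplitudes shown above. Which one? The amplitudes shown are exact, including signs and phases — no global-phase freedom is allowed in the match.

The unique candidate consistent with the amplitudes is Sdg(a).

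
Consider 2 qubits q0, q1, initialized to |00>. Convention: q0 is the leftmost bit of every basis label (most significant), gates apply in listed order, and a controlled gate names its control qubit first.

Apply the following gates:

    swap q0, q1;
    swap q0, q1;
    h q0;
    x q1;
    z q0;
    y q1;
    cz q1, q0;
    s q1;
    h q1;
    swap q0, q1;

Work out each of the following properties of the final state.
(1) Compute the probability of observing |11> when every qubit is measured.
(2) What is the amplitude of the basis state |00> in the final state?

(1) The probability of measuring |11> is 1/4.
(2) The amplitude on |00> is -I/2.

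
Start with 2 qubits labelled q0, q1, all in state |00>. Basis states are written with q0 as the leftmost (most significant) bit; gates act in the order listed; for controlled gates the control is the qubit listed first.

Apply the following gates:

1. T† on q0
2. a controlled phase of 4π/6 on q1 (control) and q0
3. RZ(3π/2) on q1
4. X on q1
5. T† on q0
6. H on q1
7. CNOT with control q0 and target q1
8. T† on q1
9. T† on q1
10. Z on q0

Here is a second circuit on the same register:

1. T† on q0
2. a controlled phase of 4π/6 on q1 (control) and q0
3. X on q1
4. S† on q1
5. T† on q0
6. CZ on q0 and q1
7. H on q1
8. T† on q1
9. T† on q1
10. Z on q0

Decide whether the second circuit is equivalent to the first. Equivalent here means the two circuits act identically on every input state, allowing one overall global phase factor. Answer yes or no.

No: there is an input state on which the two circuits produce genuinely different outputs (not merely differing by a phase).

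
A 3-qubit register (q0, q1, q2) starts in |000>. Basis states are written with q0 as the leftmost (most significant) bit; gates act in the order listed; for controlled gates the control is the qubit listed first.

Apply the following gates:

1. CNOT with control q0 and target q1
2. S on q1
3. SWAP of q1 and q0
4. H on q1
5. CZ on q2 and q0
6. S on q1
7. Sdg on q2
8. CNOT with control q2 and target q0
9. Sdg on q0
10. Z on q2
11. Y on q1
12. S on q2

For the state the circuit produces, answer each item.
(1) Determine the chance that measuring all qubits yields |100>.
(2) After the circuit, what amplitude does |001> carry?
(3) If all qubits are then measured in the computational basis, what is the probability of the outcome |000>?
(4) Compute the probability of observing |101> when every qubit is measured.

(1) A full measurement returns |100> with probability 0.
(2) The amplitude on |001> is 0.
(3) A full measurement returns |000> with probability 1/2.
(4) A full measurement returns |101> with probability 0.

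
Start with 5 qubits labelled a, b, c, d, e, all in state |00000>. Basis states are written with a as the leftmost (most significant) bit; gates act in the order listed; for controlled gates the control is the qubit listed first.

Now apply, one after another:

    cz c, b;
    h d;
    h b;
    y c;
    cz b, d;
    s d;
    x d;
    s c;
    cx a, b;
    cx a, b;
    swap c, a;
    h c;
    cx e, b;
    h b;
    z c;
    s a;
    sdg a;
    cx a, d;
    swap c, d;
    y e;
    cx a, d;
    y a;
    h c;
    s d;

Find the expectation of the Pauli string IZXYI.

The observable IZXYI averages to -1. Key observation: steps 9-10 multiply out to the identity, so the circuit reduces to the remaining gates.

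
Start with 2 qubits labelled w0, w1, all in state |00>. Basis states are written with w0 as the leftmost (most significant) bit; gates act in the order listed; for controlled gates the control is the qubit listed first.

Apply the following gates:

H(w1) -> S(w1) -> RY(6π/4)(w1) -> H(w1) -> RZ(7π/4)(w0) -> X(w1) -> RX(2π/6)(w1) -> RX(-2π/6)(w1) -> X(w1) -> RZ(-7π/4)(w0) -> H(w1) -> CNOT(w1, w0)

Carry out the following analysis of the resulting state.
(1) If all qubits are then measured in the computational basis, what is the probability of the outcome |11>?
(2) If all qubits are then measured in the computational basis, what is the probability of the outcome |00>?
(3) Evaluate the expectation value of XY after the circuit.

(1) The probability of measuring |11> is 1/2. Key observation: gates 4-11 undo each other exactly, leaving only the rest of the circuit to track.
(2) The probability of measuring |00> is 1/2.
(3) The expectation value of XY is 1.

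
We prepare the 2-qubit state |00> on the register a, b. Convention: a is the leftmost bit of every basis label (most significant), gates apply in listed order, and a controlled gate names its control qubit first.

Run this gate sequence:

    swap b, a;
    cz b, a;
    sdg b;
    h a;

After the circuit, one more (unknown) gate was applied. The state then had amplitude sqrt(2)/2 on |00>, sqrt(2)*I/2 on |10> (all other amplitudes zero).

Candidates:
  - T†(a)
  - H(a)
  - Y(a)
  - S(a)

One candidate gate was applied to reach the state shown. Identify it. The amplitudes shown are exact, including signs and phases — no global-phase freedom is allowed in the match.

The unique candidate consistent with the amplitudes is S(a).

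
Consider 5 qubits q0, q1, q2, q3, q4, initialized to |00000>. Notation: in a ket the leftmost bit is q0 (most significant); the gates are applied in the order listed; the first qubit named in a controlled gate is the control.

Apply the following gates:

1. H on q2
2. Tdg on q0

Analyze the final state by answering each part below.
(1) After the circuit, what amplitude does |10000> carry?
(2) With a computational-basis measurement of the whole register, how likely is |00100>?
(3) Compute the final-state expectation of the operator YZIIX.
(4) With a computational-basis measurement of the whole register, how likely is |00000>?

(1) The final state's coefficient on |10000> equals 0.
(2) Outcome |00100> occurs with probability 1/2.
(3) The expectation value of YZIIX is 0.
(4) The probability of measuring |00000> is 1/2.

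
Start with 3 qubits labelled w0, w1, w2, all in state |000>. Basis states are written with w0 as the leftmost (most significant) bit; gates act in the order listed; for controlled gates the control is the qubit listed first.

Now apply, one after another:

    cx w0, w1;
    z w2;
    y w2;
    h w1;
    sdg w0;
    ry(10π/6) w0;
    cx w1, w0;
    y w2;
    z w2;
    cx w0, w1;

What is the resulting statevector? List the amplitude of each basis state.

The final amplitudes are -sqrt(6)/4 on |000>, 0 on |001>, sqrt(2)/4 on |010>, 0 on |011>, -sqrt(6)/4 on |100>, 0 on |101>, sqrt(2)/4 on |110>, 0 on |111>.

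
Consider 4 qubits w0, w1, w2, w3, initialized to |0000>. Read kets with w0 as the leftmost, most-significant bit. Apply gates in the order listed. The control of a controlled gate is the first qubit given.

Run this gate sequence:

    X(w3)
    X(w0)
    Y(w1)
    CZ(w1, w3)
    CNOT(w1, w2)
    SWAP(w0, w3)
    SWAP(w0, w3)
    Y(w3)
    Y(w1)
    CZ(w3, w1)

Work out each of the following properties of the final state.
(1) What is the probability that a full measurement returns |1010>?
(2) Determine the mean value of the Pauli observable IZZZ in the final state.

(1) The probability of measuring |1010> is 1.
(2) In the final state, IZZZ has expectation -1.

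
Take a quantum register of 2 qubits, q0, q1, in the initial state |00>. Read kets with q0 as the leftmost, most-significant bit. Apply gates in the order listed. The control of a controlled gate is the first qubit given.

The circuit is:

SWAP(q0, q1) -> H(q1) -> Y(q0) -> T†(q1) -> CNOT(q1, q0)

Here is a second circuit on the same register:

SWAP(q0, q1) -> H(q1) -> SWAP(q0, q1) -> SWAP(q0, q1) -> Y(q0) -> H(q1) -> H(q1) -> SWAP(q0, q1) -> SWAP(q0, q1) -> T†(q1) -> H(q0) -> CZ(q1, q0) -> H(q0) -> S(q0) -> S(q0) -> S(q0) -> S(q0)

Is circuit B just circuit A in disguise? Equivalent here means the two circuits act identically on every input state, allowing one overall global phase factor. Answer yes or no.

Yes: on every input state the two circuits agree up to one overall phase factor.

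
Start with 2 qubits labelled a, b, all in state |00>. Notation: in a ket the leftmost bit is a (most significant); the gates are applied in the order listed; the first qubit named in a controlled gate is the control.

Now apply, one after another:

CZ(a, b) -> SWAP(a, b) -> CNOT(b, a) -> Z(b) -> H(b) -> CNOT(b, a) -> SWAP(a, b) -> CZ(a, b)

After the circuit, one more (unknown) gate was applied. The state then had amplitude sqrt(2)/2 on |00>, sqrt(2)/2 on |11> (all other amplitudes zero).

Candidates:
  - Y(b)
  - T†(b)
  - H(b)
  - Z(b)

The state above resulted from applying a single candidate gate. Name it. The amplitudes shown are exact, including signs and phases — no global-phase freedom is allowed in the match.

It was Z(b) that produced the state shown.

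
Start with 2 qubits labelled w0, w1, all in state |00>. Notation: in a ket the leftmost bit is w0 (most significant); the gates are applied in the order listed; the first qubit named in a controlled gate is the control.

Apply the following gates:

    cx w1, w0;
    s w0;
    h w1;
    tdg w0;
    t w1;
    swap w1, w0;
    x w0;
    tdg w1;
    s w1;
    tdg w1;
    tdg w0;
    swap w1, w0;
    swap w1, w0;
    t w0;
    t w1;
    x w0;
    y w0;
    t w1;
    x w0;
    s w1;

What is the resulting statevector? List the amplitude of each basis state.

After the circuit, the state carries amplitude sqrt(2)*I/2 on |00>, 0 on |01>, -sqrt(2)*exp(3*I*pi/4)/2 on |10>, 0 on |11>. Key observation: the block from step 10 through step 15 cancels to the identity and can be dropped.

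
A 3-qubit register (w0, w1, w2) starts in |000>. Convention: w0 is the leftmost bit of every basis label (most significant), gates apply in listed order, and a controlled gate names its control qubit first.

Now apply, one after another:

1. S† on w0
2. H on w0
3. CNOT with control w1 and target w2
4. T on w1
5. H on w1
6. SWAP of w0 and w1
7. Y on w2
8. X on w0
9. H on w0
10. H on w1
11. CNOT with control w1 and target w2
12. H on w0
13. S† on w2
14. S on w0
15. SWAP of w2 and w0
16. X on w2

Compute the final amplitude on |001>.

The amplitude on |001> is 0.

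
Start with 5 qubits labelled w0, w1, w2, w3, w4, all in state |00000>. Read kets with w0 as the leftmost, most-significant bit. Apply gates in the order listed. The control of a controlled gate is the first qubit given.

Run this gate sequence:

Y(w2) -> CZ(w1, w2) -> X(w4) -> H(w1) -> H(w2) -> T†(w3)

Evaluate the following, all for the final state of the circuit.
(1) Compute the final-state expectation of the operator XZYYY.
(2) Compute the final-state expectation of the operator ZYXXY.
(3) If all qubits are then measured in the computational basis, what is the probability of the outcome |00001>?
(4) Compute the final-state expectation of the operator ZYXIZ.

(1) The observable XZYYY averages to 0.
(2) In the final state, ZYXXY has expectation 0.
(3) A full measurement returns |00001> with probability 1/4.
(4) The expectation value of ZYXIZ is 0.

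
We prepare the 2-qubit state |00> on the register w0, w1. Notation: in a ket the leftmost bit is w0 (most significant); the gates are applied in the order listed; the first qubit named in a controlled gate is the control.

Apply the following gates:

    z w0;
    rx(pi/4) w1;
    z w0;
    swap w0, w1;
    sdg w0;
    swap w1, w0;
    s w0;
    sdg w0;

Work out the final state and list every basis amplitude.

The resulting statevector has amplitude sqrt(sqrt(2) + 2)/2 on |00>, -sqrt(2 - sqrt(2))/2 on |01>, 0 on |10>, 0 on |11>. Key observation: steps 7-8 multiply out to the identity, so the circuit reduces to the remaining gates.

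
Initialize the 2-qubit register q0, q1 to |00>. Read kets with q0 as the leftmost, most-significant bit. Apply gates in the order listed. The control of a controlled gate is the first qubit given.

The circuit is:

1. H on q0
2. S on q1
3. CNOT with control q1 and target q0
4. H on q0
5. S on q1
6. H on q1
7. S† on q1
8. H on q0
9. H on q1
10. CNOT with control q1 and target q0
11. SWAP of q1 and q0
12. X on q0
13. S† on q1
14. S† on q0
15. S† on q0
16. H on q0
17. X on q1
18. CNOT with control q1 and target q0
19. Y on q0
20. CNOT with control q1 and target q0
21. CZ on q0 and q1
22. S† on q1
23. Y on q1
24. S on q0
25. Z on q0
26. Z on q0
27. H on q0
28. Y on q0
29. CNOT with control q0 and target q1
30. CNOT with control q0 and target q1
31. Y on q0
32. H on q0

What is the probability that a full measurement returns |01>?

The probability of measuring |01> is 1/4.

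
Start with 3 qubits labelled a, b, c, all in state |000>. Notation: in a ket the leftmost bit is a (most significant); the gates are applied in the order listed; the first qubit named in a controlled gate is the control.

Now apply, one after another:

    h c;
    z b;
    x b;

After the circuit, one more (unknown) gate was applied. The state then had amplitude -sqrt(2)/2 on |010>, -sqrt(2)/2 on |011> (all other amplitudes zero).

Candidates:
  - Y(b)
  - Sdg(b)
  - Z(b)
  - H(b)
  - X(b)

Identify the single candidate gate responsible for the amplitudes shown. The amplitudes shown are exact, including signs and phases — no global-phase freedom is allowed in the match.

The applied gate was Z(b).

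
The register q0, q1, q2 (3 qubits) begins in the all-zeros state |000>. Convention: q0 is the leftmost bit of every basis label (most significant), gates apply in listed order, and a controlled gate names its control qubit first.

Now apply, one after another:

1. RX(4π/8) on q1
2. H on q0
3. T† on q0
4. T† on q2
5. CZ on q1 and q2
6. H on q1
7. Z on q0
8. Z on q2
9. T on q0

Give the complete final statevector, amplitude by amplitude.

After the circuit, the state carries amplitude sqrt(2)*(1 - I)/4 on |000>, 0 on |001>, sqrt(2)*(1 + I)/4 on |010>, 0 on |011>, sqrt(2)*(-1 + I)/4 on |100>, 0 on |101>, sqrt(2)*(-1 - I)/4 on |110>, 0 on |111>.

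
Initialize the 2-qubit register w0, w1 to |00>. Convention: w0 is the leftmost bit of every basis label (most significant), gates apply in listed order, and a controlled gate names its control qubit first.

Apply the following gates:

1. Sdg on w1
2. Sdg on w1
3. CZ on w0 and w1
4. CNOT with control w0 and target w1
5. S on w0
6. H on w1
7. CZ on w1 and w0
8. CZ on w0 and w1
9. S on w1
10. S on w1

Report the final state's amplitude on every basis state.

After the circuit, the state carries amplitude sqrt(2)/2 on |00>, -sqrt(2)/2 on |01>, 0 on |10>, 0 on |11>.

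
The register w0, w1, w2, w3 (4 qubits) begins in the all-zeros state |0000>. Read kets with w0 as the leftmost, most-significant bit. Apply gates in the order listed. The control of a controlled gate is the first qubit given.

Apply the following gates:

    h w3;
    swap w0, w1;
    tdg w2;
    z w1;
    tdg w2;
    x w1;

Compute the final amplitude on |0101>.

|0101> carries amplitude sqrt(2)/2 in the final state.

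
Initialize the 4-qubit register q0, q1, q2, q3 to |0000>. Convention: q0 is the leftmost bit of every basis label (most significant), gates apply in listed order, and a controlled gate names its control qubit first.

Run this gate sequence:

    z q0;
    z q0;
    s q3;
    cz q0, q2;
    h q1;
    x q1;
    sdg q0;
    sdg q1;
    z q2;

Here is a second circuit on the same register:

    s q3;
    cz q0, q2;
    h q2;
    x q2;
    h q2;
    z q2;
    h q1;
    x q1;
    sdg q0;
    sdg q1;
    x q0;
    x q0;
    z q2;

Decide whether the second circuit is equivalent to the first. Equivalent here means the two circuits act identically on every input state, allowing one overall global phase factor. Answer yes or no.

Yes, they are equivalent — the unitaries differ by at most a global phase.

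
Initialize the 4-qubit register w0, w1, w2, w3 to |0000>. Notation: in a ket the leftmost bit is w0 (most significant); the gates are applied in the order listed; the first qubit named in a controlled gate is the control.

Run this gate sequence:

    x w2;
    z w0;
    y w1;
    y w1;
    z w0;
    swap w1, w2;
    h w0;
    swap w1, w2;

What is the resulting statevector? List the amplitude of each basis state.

After the circuit, the state carries amplitude sqrt(2)/2 on |0010>, sqrt(2)/2 on |1010>, and 0 on every other basis state. Key observation: steps 2-5 multiply out to the identity, so the circuit reduces to the remaining gates.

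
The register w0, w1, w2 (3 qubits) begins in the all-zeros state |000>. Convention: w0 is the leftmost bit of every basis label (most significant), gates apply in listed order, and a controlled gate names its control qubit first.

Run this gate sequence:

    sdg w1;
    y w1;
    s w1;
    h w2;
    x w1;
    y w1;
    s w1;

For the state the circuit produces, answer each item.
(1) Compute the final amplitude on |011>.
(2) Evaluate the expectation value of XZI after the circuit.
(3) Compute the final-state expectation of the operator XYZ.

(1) The final state's coefficient on |011> equals sqrt(2)/2.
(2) In the final state, XZI has expectation 0.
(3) The expectation value of XYZ is 0.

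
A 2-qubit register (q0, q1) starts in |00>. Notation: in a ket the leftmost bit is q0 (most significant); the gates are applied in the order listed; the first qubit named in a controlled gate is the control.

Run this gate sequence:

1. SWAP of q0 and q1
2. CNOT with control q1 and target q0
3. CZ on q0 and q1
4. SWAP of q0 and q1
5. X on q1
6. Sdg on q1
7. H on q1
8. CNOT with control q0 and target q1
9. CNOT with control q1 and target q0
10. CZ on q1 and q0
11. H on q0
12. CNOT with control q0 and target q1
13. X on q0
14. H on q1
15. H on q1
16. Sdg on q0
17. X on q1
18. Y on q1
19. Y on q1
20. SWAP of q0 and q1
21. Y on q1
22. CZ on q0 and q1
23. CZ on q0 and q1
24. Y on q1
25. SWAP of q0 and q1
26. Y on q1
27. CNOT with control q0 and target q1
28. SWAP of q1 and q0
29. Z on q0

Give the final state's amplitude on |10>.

The final state's coefficient on |10> equals -1/2. Key observation: gates 19-26 undo each other exactly, leaving only the rest of the circuit to track.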